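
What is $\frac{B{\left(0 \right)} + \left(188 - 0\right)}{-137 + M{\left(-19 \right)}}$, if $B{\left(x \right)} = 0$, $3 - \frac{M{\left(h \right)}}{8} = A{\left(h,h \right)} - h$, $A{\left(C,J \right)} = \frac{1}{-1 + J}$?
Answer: $- \frac{940}{1323} \approx -0.71051$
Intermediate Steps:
$M{\left(h \right)} = 24 - \frac{8}{-1 + h} + 8 h$ ($M{\left(h \right)} = 24 - 8 \left(\frac{1}{-1 + h} - h\right) = 24 + \left(- \frac{8}{-1 + h} + 8 h\right) = 24 - \frac{8}{-1 + h} + 8 h$)
$\frac{B{\left(0 \right)} + \left(188 - 0\right)}{-137 + M{\left(-19 \right)}} = \frac{0 + \left(188 - 0\right)}{-137 + \frac{8 \left(-1 + \left(-1 - 19\right) \left(3 - 19\right)\right)}{-1 - 19}} = \frac{0 + \left(188 + 0\right)}{-137 + \frac{8 \left(-1 - -320\right)}{-20}} = \frac{0 + 188}{-137 + 8 \left(- \frac{1}{20}\right) \left(-1 + 320\right)} = \frac{188}{-137 + 8 \left(- \frac{1}{20}\right) 319} = \frac{188}{-137 - \frac{638}{5}} = \frac{188}{- \frac{1323}{5}} = 188 \left(- \frac{5}{1323}\right) = - \frac{940}{1323}$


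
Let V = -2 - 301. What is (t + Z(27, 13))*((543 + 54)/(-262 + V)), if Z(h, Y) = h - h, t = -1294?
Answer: 772518/565 ≈ 1367.3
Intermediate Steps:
V = -303
Z(h, Y) = 0
(t + Z(27, 13))*((543 + 54)/(-262 + V)) = (-1294 + 0)*((543 + 54)/(-262 - 303)) = -772518/(-565) = -772518*(-1)/565 = -1294*(-597/565) = 772518/565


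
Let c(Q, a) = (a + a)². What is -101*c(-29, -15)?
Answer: -90900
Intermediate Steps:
c(Q, a) = 4*a² (c(Q, a) = (2*a)² = 4*a²)
-101*c(-29, -15) = -404*(-15)² = -404*225 = -101*900 = -90900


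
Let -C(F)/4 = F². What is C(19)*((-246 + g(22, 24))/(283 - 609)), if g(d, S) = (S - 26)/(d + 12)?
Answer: -3020126/2771 ≈ -1089.9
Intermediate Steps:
g(d, S) = (-26 + S)/(12 + d)
C(F) = -4*F²
C(19)*((-246 + g(22, 24))/(283 - 609)) = (-4*19²)*((-246 + (-26 + 24)/(12 + 22))/(283 - 609)) = (-4*361)*((-246 - 2/34)/(-326)) = -1444*(-246 + (1/34)*(-2))*(-1)/326 = -1444*(-246 - 1/17)*(-1)/326 = -(-6040252)*(-1)/(17*326) = -1444*4183/5542 = -3020126/2771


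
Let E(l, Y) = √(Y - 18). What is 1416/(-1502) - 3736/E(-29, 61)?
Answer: -708/751 - 3736*√43/43 ≈ -570.68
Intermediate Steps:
E(l, Y) = √(-18 + Y)
1416/(-1502) - 3736/E(-29, 61) = 1416/(-1502) - 3736/√(-18 + 61) = 1416*(-1/1502) - 3736*√43/43 = -708/751 - 3736*√43/43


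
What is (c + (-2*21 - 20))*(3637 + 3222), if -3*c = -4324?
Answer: 28382542/3 ≈ 9.4608e+6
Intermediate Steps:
c = 4324/3 (c = -⅓*(-4324) = 4324/3 ≈ 1441.3)
(c + (-2*21 - 20))*(3637 + 3222) = (4324/3 + (-2*21 - 20))*(3637 + 3222) = (4324/3 + (-42 - 20))*6859 = (4324/3 - 62)*6859 = (4138/3)*6859 = 28382542/3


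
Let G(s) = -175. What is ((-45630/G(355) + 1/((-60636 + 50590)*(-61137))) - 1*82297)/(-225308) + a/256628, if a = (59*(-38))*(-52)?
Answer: 254302765071504952631/310732015984409932920 ≈ 0.81840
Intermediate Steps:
a = 116584 (a = -2242*(-52) = 116584)
((-45630/G(355) + 1/((-60636 + 50590)*(-61137))) - 1*82297)/(-225308) + a/256628 = ((-45630/(-175) + 1/((-60636 + 50590)*(-61137))) - 1*82297)/(-225308) + 116584/256628 = ((-45630*(-1/175) - 1/61137/(-10046)) - 82297)*(-1/225308) + 116584*(1/256628) = ((9126/35 - 1/10046*(-1/61137)) - 82297)*(-1/225308) + 29146/64157 = ((9126/35 + 1/614182302) - 82297)*(-1/225308) + 29146/64157 = (5605027688087/21496380570 - 82297)*(-1/225308) + 29146/64157 = -1763482604081203/21496380570*(-1/225308) + 29146/64157 = 1763482604081203/4843306513465560 + 29146/64157 = 254302765071504952631/310732015984409932920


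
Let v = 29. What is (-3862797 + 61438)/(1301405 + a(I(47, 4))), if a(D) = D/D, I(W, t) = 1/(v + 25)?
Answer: -3801359/1301406 ≈ -2.9210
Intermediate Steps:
I(W, t) = 1/54 (I(W, t) = 1/(29 + 25) = 1/54)
a(D) = 1
(-3862797 + 61438)/(1301405 + a(I(47, 4))) = (-3862797 + 61438)/(1301405 + 1) = -3801359/1301406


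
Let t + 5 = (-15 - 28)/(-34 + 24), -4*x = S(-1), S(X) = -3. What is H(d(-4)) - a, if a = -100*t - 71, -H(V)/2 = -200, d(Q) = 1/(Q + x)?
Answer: 401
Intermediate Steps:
x = ¾ (x = -¼*(-3) = ¾ ≈ 0.75000)
d(Q) = 1/(¾ + Q) (d(Q) = 1/(Q + ¾) = 1/(¾ + Q))
t = -7/10 (t = -5 + (-15 - 28)/(-34 + 24) = -5 - 43/(-10) = -5 - 43*(-⅒) = -5 + 43/10 = -7/10 ≈ -0.70000)
H(V) = 400 (H(V) = -2*(-200) = 400)
a = -1 (a = -100*(-7/10) - 71 = 70 - 71 = -1)
H(d(-4)) - a = 400 - 1*(-1) = 400 + 1 = 401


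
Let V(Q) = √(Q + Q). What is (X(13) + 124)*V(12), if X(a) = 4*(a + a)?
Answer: 456*√6 ≈ 1117.0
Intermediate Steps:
X(a) = 8*a (X(a) = 4*(2*a) = 8*a)
V(Q) = √2*√Q (V(Q) = √(2*Q) = √2*√Q)
(X(13) + 124)*V(12) = (8*13 + 124)*(√2*√12) = (104 + 124)*(√2*(2*√3)) = 228*(2*√6) = 456*√6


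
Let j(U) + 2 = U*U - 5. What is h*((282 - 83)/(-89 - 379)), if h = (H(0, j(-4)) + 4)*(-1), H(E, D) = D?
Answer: 199/36 ≈ 5.5278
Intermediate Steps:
j(U) = -7 + U² (j(U) = -2 + (U*U - 5) = -2 + (U² - 5) = -2 + (-5 + U²) = -7 + U²)
h = -13 (h = ((-7 + (-4)²) + 4)*(-1) = ((-7 + 16) + 4)*(-1) = (9 + 4)*(-1) = 13*(-1) = -13)
h*((282 - 83)/(-89 - 379)) = -13*(282 - 83)/(-89 - 379) = -2587/(-468) = -2587*(-1)/468 = -13*(-199/468) = 199/36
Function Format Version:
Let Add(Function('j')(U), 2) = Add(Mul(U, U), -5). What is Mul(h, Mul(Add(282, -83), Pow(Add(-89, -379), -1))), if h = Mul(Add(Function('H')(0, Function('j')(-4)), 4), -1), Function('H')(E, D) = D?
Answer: Rational(199, 36) ≈ 5.5278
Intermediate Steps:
Function('j')(U) = Add(-7, Pow(U, 2)) (Function('j')(U) = Add(-2, Add(Mul(U, U), -5)) = Add(-2, Add(Pow(U, 2), -5)) = Add(-2, Add(-5, Pow(U, 2))) = Add(-7, Pow(U, 2)))
h = -13 (h = Mul(Add(Add(-7, Pow(-4, 2)), 4), -1) = Mul(Add(Add(-7, 16), 4), -1) = Mul(Add(9, 4), -1) = Mul(13, -1) = -13)
Mul(h, Mul(Add(282, -83), Pow(Add(-89, -379), -1))) = Mul(-13, Mul(Add(282, -83), Pow(Add(-89, -379), -1))) = Mul(-13, Mul(199, Pow(-468, -1))) = Mul(-13, Mul(199, Rational(-1, 468))) = Mul(-13, Rational(-199, 468)) = Rational(199, 36)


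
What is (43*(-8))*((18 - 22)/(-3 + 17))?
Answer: 688/7 ≈ 98.286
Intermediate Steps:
(43*(-8))*((18 - 22)/(-3 + 17)) = -(-1376)/14 = -344*(-2/7) = 688/7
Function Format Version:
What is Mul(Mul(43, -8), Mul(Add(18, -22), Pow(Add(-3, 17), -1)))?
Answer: Rational(688, 7) ≈ 98.286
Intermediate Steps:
Mul(Mul(43, -8), Mul(Add(18, -22), Pow(Add(-3, 17), -1))) = Mul(-344, Mul(-4, Pow(14, -1))) = Mul(-344, Mul(-4, Rational(1, 14))) = Mul(-344, Rational(-2, 7)) = Rational(688, 7)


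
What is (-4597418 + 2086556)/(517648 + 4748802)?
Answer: -1255431/2633225 ≈ -0.47677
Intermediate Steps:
(-4597418 + 2086556)/(517648 + 4748802) = -2510862/5266450 = -2510862*1/5266450 = -1255431/2633225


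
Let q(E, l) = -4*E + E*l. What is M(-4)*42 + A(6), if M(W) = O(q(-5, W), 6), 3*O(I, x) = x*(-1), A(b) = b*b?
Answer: -48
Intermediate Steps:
A(b) = b²
O(I, x) = -x/3 (O(I, x) = (x*(-1))/3 = (-x)/3 = -x/3)
M(W) = -2 (M(W) = -⅓*6 = -2)
M(-4)*42 + A(6) = -2*42 + 6² = -84 + 36 = -48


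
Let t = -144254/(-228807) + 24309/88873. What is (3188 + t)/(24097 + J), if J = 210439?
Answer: 3412926927167/251012333123784 ≈ 0.013597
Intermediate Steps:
t = 18382355105/20334764511 (t = -144254*(-1/228807) + 24309*(1/88873) = 144254/228807 + 24309/88873 = 18382355105/20334764511 ≈ 0.90399)
(3188 + t)/(24097 + J) = (3188 + 18382355105/20334764511)/(24097 + 210439) = (64845611616173/20334764511)/234536 = (64845611616173/20334764511)*(1/234536) = 3412926927167/251012333123784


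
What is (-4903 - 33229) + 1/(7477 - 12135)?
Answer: -177618857/4658 ≈ -38132.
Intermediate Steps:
(-4903 - 33229) + 1/(7477 - 12135) = -38132 + 1/(-4658) = -38132 - 1/4658 = -177618857/4658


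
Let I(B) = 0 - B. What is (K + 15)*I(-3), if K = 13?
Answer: 84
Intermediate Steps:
I(B) = -B
(K + 15)*I(-3) = (13 + 15)*(-1*(-3)) = 28*3 = 84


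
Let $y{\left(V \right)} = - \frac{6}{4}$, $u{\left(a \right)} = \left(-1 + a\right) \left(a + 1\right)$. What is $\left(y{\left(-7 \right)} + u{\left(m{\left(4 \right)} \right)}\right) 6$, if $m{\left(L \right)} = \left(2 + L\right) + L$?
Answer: $585$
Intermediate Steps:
$m{\left(L \right)} = 2 + 2 L$
$u{\left(a \right)} = \left(1 + a\right) \left(-1 + a\right)$ ($u{\left(a \right)} = \left(-1 + a\right) \left(1 + a\right) = \left(1 + a\right) \left(-1 + a\right)$)
$y{\left(V \right)} = - \frac{3}{2}$ ($y{\left(V \right)} = \left(-6\right) \frac{1}{4} = - \frac{3}{2}$)
$\left(y{\left(-7 \right)} + u{\left(m{\left(4 \right)} \right)}\right) 6 = \left(- \frac{3}{2} - \left(1 - \left(2 + 2 \cdot 4\right)^{2}\right)\right) 6 = \left(- \frac{3}{2} - \left(1 - \left(2 + 8\right)^{2}\right)\right) 6 = \left(- \frac{3}{2} - \left(1 - 10^{2}\right)\right) 6 = \left(- \frac{3}{2} + \left(-1 + 100\right)\right) 6 = \left(- \frac{3}{2} + 99\right) 6 = \frac{195}{2} \cdot 6 = 585$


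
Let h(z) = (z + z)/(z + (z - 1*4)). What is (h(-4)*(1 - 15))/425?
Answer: -28/1275 ≈ -0.021961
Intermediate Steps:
h(z) = 2*z/(-4 + 2*z) (h(z) = (2*z)/(z + (z - 4)) = (2*z)/(z + (-4 + z)) = (2*z)/(-4 + 2*z) = 2*z/(-4 + 2*z))
(h(-4)*(1 - 15))/425 = ((-4/(-2 - 4))*(1 - 15))/425 = (-4/(-6)*(-14))*(1/425) = (-4*(-⅙)*(-14))*(1/425) = ((⅔)*(-14))*(1/425) = -28/3*1/425 = -28/1275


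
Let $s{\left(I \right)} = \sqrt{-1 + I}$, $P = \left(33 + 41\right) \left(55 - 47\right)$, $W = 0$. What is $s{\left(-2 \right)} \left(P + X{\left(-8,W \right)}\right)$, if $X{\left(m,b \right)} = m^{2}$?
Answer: $656 i \sqrt{3} \approx 1136.2 i$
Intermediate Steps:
$P = 592$ ($P = 74 \cdot 8 = 592$)
$s{\left(-2 \right)} \left(P + X{\left(-8,W \right)}\right) = \sqrt{-1 - 2} \left(592 + \left(-8\right)^{2}\right) = \sqrt{-3} \left(592 + 64\right) = i \sqrt{3} \cdot 656 = 656 i \sqrt{3}$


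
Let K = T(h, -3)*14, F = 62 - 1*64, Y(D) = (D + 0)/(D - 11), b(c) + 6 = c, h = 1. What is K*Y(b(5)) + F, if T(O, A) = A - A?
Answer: -2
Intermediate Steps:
T(O, A) = 0
b(c) = -6 + c
Y(D) = D/(-11 + D)
F = -2 (F = 62 - 64 = -2)
K = 0 (K = 0*14 = 0)
K*Y(b(5)) + F = 0*((-6 + 5)/(-11 + (-6 + 5))) - 2 = 0*(-1/(-11 - 1)) - 2 = 0*(-1/(-12)) - 2 = 0*(-1*(-1/12)) - 2 = 0*(1/12) - 2 = 0 - 2 = -2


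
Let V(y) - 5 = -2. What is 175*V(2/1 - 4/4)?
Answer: 525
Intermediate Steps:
V(y) = 3 (V(y) = 5 - 2 = 3)
175*V(2/1 - 4/4) = 175*3 = 525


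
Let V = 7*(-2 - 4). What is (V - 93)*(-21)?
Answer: 2835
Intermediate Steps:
V = -42 (V = 7*(-6) = -42)
(V - 93)*(-21) = (-42 - 93)*(-21) = -135*(-21) = 2835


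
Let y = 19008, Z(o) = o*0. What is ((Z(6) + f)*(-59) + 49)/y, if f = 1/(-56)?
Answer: 2803/1064448 ≈ 0.0026333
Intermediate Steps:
Z(o) = 0
f = -1/56 ≈ -0.017857
((Z(6) + f)*(-59) + 49)/y = ((0 - 1/56)*(-59) + 49)/19008 = (-1/56*(-59) + 49)*(1/19008) = (59/56 + 49)*(1/19008) = (2803/56)*(1/19008) = 2803/1064448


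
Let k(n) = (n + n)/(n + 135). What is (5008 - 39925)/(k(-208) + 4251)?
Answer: -2548941/310739 ≈ -8.2028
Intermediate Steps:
k(n) = 2*n/(135 + n) (k(n) = (2*n)/(135 + n) = 2*n/(135 + n))
(5008 - 39925)/(k(-208) + 4251) = (5008 - 39925)/(2*(-208)/(135 - 208) + 4251) = -34917/(2*(-208)/(-73) + 4251) = -34917/(2*(-208)*(-1/73) + 4251) = -34917/(416/73 + 4251) = -34917/310739/73 = -34917*73/310739 = -2548941/310739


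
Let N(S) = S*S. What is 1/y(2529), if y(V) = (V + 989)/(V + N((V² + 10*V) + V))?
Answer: 41263407798129/3518 ≈ 1.1729e+10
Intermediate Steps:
N(S) = S²
y(V) = (989 + V)/(V + (V² + 11*V)²) (y(V) = (V + 989)/(V + ((V² + 10*V) + V)²) = (989 + V)/(V + (V² + 11*V)²))
1/y(2529) = 1/((989 + 2529)/(2529*(1 + 2529*(11 + 2529)²))) = 1/((1/2529)*3518/(1 + 2529*2540²)) = 1/((1/2529)*3518/(1 + 2529*6451600)) = 1/((1/2529)*3518/(1 + 16316096400)) = 1/((1/2529)*3518/16316096401) = 1/((1/2529)*(1/16316096401)*3518) = 1/(3518/41263407798129) = 41263407798129/3518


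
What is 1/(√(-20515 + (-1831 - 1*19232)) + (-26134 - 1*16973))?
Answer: -43107/1858255027 - I*√41578/1858255027 ≈ -2.3198e-5 - 1.0973e-7*I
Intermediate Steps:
1/(√(-20515 + (-1831 - 1*19232)) + (-26134 - 1*16973)) = 1/(√(-20515 + (-1831 - 19232)) + (-26134 - 16973)) = 1/(√(-20515 - 21063) - 43107) = 1/(√(-41578) - 43107) = 1/(I*√41578 - 43107) = 1/(-43107 + I*√41578)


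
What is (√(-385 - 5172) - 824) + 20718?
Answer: 19894 + I*√5557 ≈ 19894.0 + 74.545*I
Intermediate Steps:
(√(-385 - 5172) - 824) + 20718 = (√(-5557) - 824) + 20718 = (I*√5557 - 824) + 20718 = (-824 + I*√5557) + 20718 = 19894 + I*√5557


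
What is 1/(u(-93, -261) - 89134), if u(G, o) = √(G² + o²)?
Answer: -44567/3972396593 - 3*√8530/7944793186 ≈ -1.1254e-5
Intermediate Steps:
1/(u(-93, -261) - 89134) = 1/(√((-93)² + (-261)²) - 89134) = 1/(√(8649 + 68121) - 89134) = 1/(√76770 - 89134) = 1/(3*√8530 - 89134) = 1/(-89134 + 3*√8530)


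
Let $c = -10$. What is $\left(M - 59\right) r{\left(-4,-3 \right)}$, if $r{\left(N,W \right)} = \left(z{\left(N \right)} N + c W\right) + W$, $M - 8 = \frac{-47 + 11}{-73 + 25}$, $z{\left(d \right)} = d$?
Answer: $- \frac{8643}{4} \approx -2160.8$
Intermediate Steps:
$M = \frac{35}{4}$ ($M = 8 + \frac{-47 + 11}{-73 + 25} = 8 - \frac{36}{-48} = 8 - - \frac{3}{4} = 8 + \frac{3}{4} = \frac{35}{4} \approx 8.75$)
$r{\left(N,W \right)} = N^{2} - 9 W$ ($r{\left(N,W \right)} = \left(N N - 10 W\right) + W = \left(N^{2} - 10 W\right) + W = N^{2} - 9 W$)
$\left(M - 59\right) r{\left(-4,-3 \right)} = \left(\frac{35}{4} - 59\right) \left(\left(-4\right)^{2} - -27\right) = - \frac{201 \left(16 + 27\right)}{4} = \left(- \frac{201}{4}\right) 43 = - \frac{8643}{4}$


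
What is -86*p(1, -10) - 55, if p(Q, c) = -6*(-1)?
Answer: -571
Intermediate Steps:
p(Q, c) = 6
-86*p(1, -10) - 55 = -86*6 - 55 = -516 - 55 = -571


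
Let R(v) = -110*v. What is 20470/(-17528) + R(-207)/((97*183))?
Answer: 5958265/51856588 ≈ 0.11490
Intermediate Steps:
20470/(-17528) + R(-207)/((97*183)) = 20470/(-17528) + (-110*(-207))/((97*183)) = 20470*(-1/17528) + 22770/17751 = -10235/8764 + 22770*(1/17751) = -10235/8764 + 7590/5917 = 5958265/51856588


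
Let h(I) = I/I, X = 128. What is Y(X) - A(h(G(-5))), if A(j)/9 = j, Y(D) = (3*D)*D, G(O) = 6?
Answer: 49143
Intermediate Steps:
h(I) = 1
Y(D) = 3*D²
A(j) = 9*j
Y(X) - A(h(G(-5))) = 3*128² - 9 = 3*16384 - 1*9 = 49152 - 9 = 49143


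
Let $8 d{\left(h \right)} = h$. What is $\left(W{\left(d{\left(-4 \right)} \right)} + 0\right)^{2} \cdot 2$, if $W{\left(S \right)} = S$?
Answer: $\frac{1}{2} \approx 0.5$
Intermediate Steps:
$d{\left(h \right)} = \frac{h}{8}$
$\left(W{\left(d{\left(-4 \right)} \right)} + 0\right)^{2} \cdot 2 = \left(\frac{1}{8} \left(-4\right) + 0\right)^{2} \cdot 2 = \left(- \frac{1}{2} + 0\right)^{2} \cdot 2 = \left(- \frac{1}{2}\right)^{2} \cdot 2 = \frac{1}{4} \cdot 2 = \frac{1}{2}$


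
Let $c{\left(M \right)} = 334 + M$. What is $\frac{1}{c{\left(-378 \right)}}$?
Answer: $- \frac{1}{44} \approx -0.022727$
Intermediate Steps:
$\frac{1}{c{\left(-378 \right)}} = \frac{1}{334 - 378} = \frac{1}{-44} = - \frac{1}{44}$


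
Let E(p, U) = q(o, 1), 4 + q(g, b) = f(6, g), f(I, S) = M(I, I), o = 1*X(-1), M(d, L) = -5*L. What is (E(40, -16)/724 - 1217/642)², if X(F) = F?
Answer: 12738959689/3375726201 ≈ 3.7737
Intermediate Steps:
o = -1 (o = 1*(-1) = -1)
f(I, S) = -5*I
q(g, b) = -34 (q(g, b) = -4 - 5*6 = -4 - 30 = -34)
E(p, U) = -34
(E(40, -16)/724 - 1217/642)² = (-34/724 - 1217/642)² = (-34*1/724 - 1217*1/642)² = (-17/362 - 1217/642)² = (-112867/58101)² = 12738959689/3375726201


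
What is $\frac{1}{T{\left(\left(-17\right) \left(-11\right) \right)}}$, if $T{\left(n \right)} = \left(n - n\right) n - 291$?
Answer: $- \frac{1}{291} \approx -0.0034364$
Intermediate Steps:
$T{\left(n \right)} = -291$ ($T{\left(n \right)} = 0 n - 291 = 0 - 291 = -291$)
$\frac{1}{T{\left(\left(-17\right) \left(-11\right) \right)}} = \frac{1}{-291} = - \frac{1}{291}$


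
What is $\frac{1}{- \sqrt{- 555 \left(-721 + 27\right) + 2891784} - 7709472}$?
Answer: $- \frac{428304}{3301997513435} + \frac{\sqrt{364106}}{19811985080610} \approx -1.2968 \cdot 10^{-7}$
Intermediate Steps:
$\frac{1}{- \sqrt{- 555 \left(-721 + 27\right) + 2891784} - 7709472} = \frac{1}{- \sqrt{\left(-555\right) \left(-694\right) + 2891784} - 7709472} = \frac{1}{- \sqrt{385170 + 2891784} - 7709472} = \frac{1}{- \sqrt{3276954} - 7709472} = \frac{1}{- 3 \sqrt{364106} - 7709472} = \frac{1}{-7709472 - 3 \sqrt{364106}}$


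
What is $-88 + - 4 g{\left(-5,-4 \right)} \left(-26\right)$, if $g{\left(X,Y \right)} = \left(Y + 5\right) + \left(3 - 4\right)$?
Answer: $-88$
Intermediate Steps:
$g{\left(X,Y \right)} = 4 + Y$ ($g{\left(X,Y \right)} = \left(5 + Y\right) - 1 = 4 + Y$)
$-88 + - 4 g{\left(-5,-4 \right)} \left(-26\right) = -88 + - 4 \left(4 - 4\right) \left(-26\right) = -88 + \left(-4\right) 0 \left(-26\right) = -88 + 0 \left(-26\right) = -88 + 0 = -88$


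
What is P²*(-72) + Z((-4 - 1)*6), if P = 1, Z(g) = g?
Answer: -102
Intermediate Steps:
P²*(-72) + Z((-4 - 1)*6) = 1²*(-72) + (-4 - 1)*6 = 1*(-72) - 5*6 = -72 - 30 = -102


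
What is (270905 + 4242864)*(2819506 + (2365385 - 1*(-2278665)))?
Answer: 33688767702564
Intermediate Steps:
(270905 + 4242864)*(2819506 + (2365385 - 1*(-2278665))) = 4513769*(2819506 + (2365385 + 2278665)) = 4513769*(2819506 + 4644050) = 4513769*7463556 = 33688767702564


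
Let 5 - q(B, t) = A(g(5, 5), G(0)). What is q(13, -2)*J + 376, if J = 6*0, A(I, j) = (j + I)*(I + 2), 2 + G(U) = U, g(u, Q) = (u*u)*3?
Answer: 376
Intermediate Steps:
g(u, Q) = 3*u² (g(u, Q) = u²*3 = 3*u²)
G(U) = -2 + U
A(I, j) = (2 + I)*(I + j) (A(I, j) = (I + j)*(2 + I) = (2 + I)*(I + j))
J = 0
q(B, t) = -5616 (q(B, t) = 5 - ((3*5²)² + 2*(3*5²) + 2*(-2 + 0) + (3*5²)*(-2 + 0)) = 5 - ((3*25)² + 2*(3*25) + 2*(-2) + (3*25)*(-2)) = 5 - (75² + 2*75 - 4 + 75*(-2)) = 5 - (5625 + 150 - 4 - 150) = 5 - 1*5621 = 5 - 5621 = -5616)
q(13, -2)*J + 376 = -5616*0 + 376 = 0 + 376 = 376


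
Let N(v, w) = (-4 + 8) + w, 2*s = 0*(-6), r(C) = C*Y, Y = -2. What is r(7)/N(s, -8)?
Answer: 7/2 ≈ 3.5000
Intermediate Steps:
r(C) = -2*C (r(C) = C*(-2) = -2*C)
s = 0 (s = (0*(-6))/2 = (½)*0 = 0)
N(v, w) = 4 + w
r(7)/N(s, -8) = (-2*7)/(4 - 8) = -14/(-4) = -14*(-¼) = 7/2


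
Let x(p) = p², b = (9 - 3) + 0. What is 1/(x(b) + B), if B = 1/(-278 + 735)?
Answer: 457/16453 ≈ 0.027776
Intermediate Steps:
b = 6 (b = 6 + 0 = 6)
B = 1/457 ≈ 0.0021882
1/(x(b) + B) = 1/(6² + 1/457) = 1/(36 + 1/457) = 1/(16453/457) = 457/16453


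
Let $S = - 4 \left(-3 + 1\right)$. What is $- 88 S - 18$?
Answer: $-722$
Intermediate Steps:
$S = 8$ ($S = \left(-4\right) \left(-2\right) = 8$)
$- 88 S - 18 = \left(-88\right) 8 - 18 = -704 - 18 = -722$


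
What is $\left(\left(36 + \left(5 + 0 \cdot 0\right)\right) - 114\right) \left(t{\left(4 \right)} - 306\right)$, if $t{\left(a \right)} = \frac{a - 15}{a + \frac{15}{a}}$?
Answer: $\frac{695690}{31} \approx 22442.0$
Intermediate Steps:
$t{\left(a \right)} = \frac{-15 + a}{a + \frac{15}{a}}$
$\left(\left(36 + \left(5 + 0 \cdot 0\right)\right) - 114\right) \left(t{\left(4 \right)} - 306\right) = \left(\left(36 + \left(5 + 0 \cdot 0\right)\right) - 114\right) \left(\frac{4 \left(-15 + 4\right)}{15 + 4^{2}} - 306\right) = \left(\left(36 + \left(5 + 0\right)\right) - 114\right) \left(4 \frac{1}{15 + 16} \left(-11\right) - 306\right) = \left(\left(36 + 5\right) - 114\right) \left(4 \cdot \frac{1}{31} \left(-11\right) - 306\right) = \left(41 - 114\right) \left(4 \cdot \frac{1}{31} \left(-11\right) - 306\right) = - 73 \left(- \frac{44}{31} - 306\right) = \left(-73\right) \left(- \frac{9530}{31}\right) = \frac{695690}{31}$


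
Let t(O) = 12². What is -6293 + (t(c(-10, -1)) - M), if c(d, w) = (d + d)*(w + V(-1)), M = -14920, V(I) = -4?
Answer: 8771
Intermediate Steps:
c(d, w) = 2*d*(-4 + w) (c(d, w) = (d + d)*(w - 4) = (2*d)*(-4 + w) = 2*d*(-4 + w))
t(O) = 144
-6293 + (t(c(-10, -1)) - M) = -6293 + (144 - 1*(-14920)) = -6293 + (144 + 14920) = -6293 + 15064 = 8771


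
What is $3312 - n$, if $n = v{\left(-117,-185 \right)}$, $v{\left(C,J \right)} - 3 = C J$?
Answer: $-18336$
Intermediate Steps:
$v{\left(C,J \right)} = 3 + C J$
$n = 21648$ ($n = 3 - -21645 = 3 + 21645 = 21648$)
$3312 - n = 3312 - 21648 = -18336$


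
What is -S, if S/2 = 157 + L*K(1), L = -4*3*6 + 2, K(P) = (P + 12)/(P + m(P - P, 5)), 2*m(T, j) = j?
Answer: 206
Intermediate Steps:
m(T, j) = j/2
K(P) = (12 + P)/(5/2 + P) (K(P) = (P + 12)/(P + (½)*5) = (12 + P)/(P + 5/2) = (12 + P)/(5/2 + P))
L = -70 (L = -12*6 + 2 = -72 + 2 = -70)
S = -206 (S = 2*(157 - 140*(12 + 1)/(5 + 2*1)) = 2*(157 - 140*13/(5 + 2)) = 2*(157 - 140*13/7) = 2*(157 - 70*26/7) = 2*(157 - 260) = 2*(-103) = -206)
-S = -1*(-206) = 206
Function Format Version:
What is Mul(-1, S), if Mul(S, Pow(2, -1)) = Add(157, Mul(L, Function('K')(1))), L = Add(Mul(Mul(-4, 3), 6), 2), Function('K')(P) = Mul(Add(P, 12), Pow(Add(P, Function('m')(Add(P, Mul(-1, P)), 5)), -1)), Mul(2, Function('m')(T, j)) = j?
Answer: 206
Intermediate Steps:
Function('m')(T, j) = Mul(Rational(1, 2), j)
Function('K')(P) = Mul(Pow(Add(Rational(5, 2), P), -1), Add(12, P)) (Function('K')(P) = Mul(Add(P, 12), Pow(Add(P, Mul(Rational(1, 2), 5)), -1)) = Mul(Add(12, P), Pow(Add(P, Rational(5, 2)), -1)) = Mul(Add(12, P), Pow(Add(Rational(5, 2), P), -1)) = Mul(Pow(Add(Rational(5, 2), P), -1), Add(12, P)))
L = -70 (L = Add(Mul(-12, 6), 2) = Add(-72, 2) = -70)
S = -206 (S = Mul(2, Add(157, Mul(-70, Mul(2, Pow(Add(5, Mul(2, 1)), -1), Add(12, 1))))) = Mul(2, Add(157, Mul(-70, Mul(2, Pow(Add(5, 2), -1), 13)))) = Mul(2, Add(157, Mul(-70, Mul(2, Pow(7, -1), 13)))) = Mul(2, Add(157, Mul(-70, Mul(2, Rational(1, 7), 13)))) = Mul(2, Add(157, Mul(-70, Rational(26, 7)))) = Mul(2, Add(157, -260)) = Mul(2, -103) = -206)
Mul(-1, S) = Mul(-1, -206) = 206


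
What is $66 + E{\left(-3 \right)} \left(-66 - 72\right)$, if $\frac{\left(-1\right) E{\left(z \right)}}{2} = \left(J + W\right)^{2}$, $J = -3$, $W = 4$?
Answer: $342$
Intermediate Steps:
$E{\left(z \right)} = -2$ ($E{\left(z \right)} = - 2 \left(-3 + 4\right)^{2} = - 2 \cdot 1^{2} = \left(-2\right) 1 = -2$)
$66 + E{\left(-3 \right)} \left(-66 - 72\right) = 66 - 2 \left(-66 - 72\right) = 66 - -276 = 66 + 276 = 342$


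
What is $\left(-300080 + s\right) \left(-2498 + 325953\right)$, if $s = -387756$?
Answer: $-222483993380$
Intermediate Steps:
$\left(-300080 + s\right) \left(-2498 + 325953\right) = \left(-300080 - 387756\right) \left(-2498 + 325953\right) = \left(-687836\right) 323455 = -222483993380$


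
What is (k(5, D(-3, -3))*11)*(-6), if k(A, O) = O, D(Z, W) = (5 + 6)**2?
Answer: -7986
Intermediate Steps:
D(Z, W) = 121 (D(Z, W) = 11**2 = 121)
(k(5, D(-3, -3))*11)*(-6) = (121*11)*(-6) = 1331*(-6) = -7986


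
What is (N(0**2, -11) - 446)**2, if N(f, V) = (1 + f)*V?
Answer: 208849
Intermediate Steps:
N(f, V) = V*(1 + f)
(N(0**2, -11) - 446)**2 = (-11*(1 + 0**2) - 446)**2 = (-11*(1 + 0) - 446)**2 = (-11*1 - 446)**2 = (-11 - 446)**2 = (-457)**2 = 208849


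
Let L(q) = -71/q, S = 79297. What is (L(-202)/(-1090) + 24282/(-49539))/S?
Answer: -1783309343/288310597064980 ≈ -6.1854e-6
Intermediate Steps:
(L(-202)/(-1090) + 24282/(-49539))/S = (-71/(-202)/(-1090) + 24282/(-49539))/79297 = (-71*(-1/202)*(-1/1090) + 24282*(-1/49539))*(1/79297) = ((71/202)*(-1/1090) - 8094/16513)*(1/79297) = (-71/220180 - 8094/16513)*(1/79297) = -1783309343/3635832340*1/79297 = -1783309343/288310597064980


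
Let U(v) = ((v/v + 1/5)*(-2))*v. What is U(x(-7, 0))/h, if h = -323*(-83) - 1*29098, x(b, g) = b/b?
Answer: 4/3815 ≈ 0.0010485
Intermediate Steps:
x(b, g) = 1
U(v) = -12*v/5 (U(v) = ((1 + 1*(⅕))*(-2))*v = ((1 + ⅕)*(-2))*v = ((6/5)*(-2))*v = -12*v/5)
h = -2289 (h = 26809 - 29098 = -2289)
U(x(-7, 0))/h = -12/5*1/(-2289) = -12/5*(-1/2289) = 4/3815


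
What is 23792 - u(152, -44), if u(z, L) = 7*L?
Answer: 24100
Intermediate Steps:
23792 - u(152, -44) = 23792 - 7*(-44) = 23792 - 1*(-308) = 23792 + 308 = 24100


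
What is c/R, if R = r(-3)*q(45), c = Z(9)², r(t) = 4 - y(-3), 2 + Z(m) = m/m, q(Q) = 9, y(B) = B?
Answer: 1/63 ≈ 0.015873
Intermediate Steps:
Z(m) = -1 (Z(m) = -2 + m/m = -2 + 1 = -1)
r(t) = 7 (r(t) = 4 - 1*(-3) = 4 + 3 = 7)
c = 1 (c = (-1)² = 1)
R = 63 (R = 7*9 = 63)
c/R = 1/63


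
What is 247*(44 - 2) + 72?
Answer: 10446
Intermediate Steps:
247*(44 - 2) + 72 = 247*42 + 72 = 10374 + 72 = 10446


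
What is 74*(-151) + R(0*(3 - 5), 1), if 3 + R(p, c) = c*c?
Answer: -11176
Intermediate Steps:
R(p, c) = -3 + c² (R(p, c) = -3 + c*c = -3 + c²)
74*(-151) + R(0*(3 - 5), 1) = 74*(-151) + (-3 + 1²) = -11174 + (-3 + 1) = -11174 - 2 = -11176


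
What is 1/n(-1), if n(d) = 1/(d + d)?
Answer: -2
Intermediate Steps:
n(d) = 1/(2*d)
1/n(-1) = 1/((1/2)/(-1)) = 1/((1/2)*(-1)) = 1/(-1/2) = -2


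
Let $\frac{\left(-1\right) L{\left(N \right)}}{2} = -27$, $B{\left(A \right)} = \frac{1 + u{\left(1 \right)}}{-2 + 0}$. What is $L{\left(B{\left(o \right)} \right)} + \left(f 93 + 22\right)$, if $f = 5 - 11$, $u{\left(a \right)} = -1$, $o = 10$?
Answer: $-482$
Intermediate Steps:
$B{\left(A \right)} = 0$ ($B{\left(A \right)} = \frac{1 - 1}{-2 + 0} = \frac{0}{-2} = 0 \left(- \frac{1}{2}\right) = 0$)
$f = -6$ ($f = 5 - 11 = -6$)
$L{\left(N \right)} = 54$ ($L{\left(N \right)} = \left(-2\right) \left(-27\right) = 54$)
$L{\left(B{\left(o \right)} \right)} + \left(f 93 + 22\right) = 54 + \left(\left(-6\right) 93 + 22\right) = 54 + \left(-558 + 22\right) = 54 - 536 = -482$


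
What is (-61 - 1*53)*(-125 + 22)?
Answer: 11742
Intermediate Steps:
(-61 - 1*53)*(-125 + 22) = (-61 - 53)*(-103) = -114*(-103) = 11742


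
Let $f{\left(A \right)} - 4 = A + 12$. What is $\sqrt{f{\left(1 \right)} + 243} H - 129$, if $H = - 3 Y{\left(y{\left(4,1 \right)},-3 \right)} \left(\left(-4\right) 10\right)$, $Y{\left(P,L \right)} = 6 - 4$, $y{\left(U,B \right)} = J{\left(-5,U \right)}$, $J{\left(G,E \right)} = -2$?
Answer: $-129 + 480 \sqrt{65} \approx 3740.9$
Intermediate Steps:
$y{\left(U,B \right)} = -2$
$Y{\left(P,L \right)} = 2$ ($Y{\left(P,L \right)} = 6 - 4 = 2$)
$f{\left(A \right)} = 16 + A$ ($f{\left(A \right)} = 4 + \left(A + 12\right) = 4 + \left(12 + A\right) = 16 + A$)
$H = 240$ ($H = \left(-3\right) 2 \left(\left(-4\right) 10\right) = \left(-6\right) \left(-40\right) = 240$)
$\sqrt{f{\left(1 \right)} + 243} H - 129 = \sqrt{\left(16 + 1\right) + 243} \cdot 240 - 129 = \sqrt{17 + 243} \cdot 240 - 129 = \sqrt{260} \cdot 240 - 129 = 2 \sqrt{65} \cdot 240 - 129 = 480 \sqrt{65} - 129 = -129 + 480 \sqrt{65}$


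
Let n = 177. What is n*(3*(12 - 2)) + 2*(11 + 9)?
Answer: 5350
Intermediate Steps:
n*(3*(12 - 2)) + 2*(11 + 9) = 177*(3*(12 - 2)) + 2*(11 + 9) = 177*(3*10) + 2*20 = 177*30 + 40 = 5310 + 40 = 5350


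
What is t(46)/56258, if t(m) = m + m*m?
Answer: 47/1223 ≈ 0.038430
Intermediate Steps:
t(m) = m + m²
t(46)/56258 = (46*(1 + 46))/56258 = (46*47)*(1/56258) = 2162*(1/56258) = 47/1223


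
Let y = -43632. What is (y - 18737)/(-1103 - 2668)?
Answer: 62369/3771 ≈ 16.539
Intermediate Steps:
(y - 18737)/(-1103 - 2668) = (-43632 - 18737)/(-1103 - 2668) = -62369/(-3771) = -62369*(-1/3771) = 62369/3771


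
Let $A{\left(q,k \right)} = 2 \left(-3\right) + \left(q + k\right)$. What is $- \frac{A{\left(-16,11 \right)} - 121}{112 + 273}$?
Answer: $\frac{12}{35} \approx 0.34286$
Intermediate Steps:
$A{\left(q,k \right)} = -6 + k + q$ ($A{\left(q,k \right)} = -6 + \left(k + q\right) = -6 + k + q$)
$- \frac{A{\left(-16,11 \right)} - 121}{112 + 273} = - \frac{\left(-6 + 11 - 16\right) - 121}{112 + 273} = - \frac{-11 - 121}{385} = - \frac{-132}{385} = \left(-1\right) \left(- \frac{12}{35}\right) = \frac{12}{35}$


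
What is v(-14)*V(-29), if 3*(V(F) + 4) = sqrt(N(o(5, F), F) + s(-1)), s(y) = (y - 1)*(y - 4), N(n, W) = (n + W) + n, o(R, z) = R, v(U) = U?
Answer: 56 - 14*I ≈ 56.0 - 14.0*I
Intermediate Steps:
N(n, W) = W + 2*n (N(n, W) = (W + n) + n = W + 2*n)
s(y) = (-1 + y)*(-4 + y)
V(F) = -4 + sqrt(20 + F)/3 (V(F) = -4 + sqrt((F + 2*5) + (4 + (-1)**2 - 5*(-1)))/3 = -4 + sqrt((F + 10) + (4 + 1 + 5))/3 = -4 + sqrt((10 + F) + 10)/3 = -4 + sqrt(20 + F)/3)
v(-14)*V(-29) = -14*(-4 + sqrt(20 - 29)/3) = -14*(-4 + sqrt(-9)/3) = -14*(-4 + (3*I)/3) = -14*(-4 + I) = 56 - 14*I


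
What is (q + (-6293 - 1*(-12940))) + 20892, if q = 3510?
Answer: 31049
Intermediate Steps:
(q + (-6293 - 1*(-12940))) + 20892 = (3510 + (-6293 - 1*(-12940))) + 20892 = (3510 + (-6293 + 12940)) + 20892 = (3510 + 6647) + 20892 = 10157 + 20892 = 31049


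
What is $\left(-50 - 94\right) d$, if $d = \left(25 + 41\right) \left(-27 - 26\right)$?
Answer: $503712$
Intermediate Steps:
$d = -3498$ ($d = 66 \left(-53\right) = -3498$)
$\left(-50 - 94\right) d = \left(-50 - 94\right) \left(-3498\right) = \left(-144\right) \left(-3498\right) = 503712$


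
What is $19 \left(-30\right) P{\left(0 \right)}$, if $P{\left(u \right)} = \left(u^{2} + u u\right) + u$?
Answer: $0$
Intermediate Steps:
$P{\left(u \right)} = u + 2 u^{2}$ ($P{\left(u \right)} = \left(u^{2} + u^{2}\right) + u = 2 u^{2} + u = u + 2 u^{2}$)
$19 \left(-30\right) P{\left(0 \right)} = 19 \left(-30\right) 0 \left(1 + 2 \cdot 0\right) = - 570 \cdot 0 \left(1 + 0\right) = - 570 \cdot 0 \cdot 1 = \left(-570\right) 0 = 0$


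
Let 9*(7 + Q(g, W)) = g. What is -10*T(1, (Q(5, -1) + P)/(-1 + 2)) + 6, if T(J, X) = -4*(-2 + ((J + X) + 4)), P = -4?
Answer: -2626/9 ≈ -291.78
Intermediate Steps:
Q(g, W) = -7 + g/9
T(J, X) = -8 - 4*J - 4*X (T(J, X) = -4*(-2 + (4 + J + X)) = -4*(2 + J + X) = -8 - 4*J - 4*X)
-10*T(1, (Q(5, -1) + P)/(-1 + 2)) + 6 = -10*(-8 - 4*1 - 4*((-7 + (1/9)*5) - 4)/(-1 + 2)) + 6 = -10*(-8 - 4 - 4*((-7 + 5/9) - 4)/1) + 6 = -10*(-8 - 4 - 4*(-58/9 - 4)) + 6 = -10*(-8 - 4 - (-376)/9) + 6 = -10*(-8 - 4 - 4*(-94/9)) + 6 = -10*(-8 - 4 + 376/9) + 6 = -10*268/9 + 6 = -2680/9 + 6 = -2626/9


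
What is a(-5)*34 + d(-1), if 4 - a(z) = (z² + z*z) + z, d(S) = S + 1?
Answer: -1394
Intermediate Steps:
d(S) = 1 + S
a(z) = 4 - z - 2*z² (a(z) = 4 - ((z² + z*z) + z) = 4 - ((z² + z²) + z) = 4 - (2*z² + z) = 4 - (z + 2*z²) = 4 + (-z - 2*z²) = 4 - z - 2*z²)
a(-5)*34 + d(-1) = (4 - 1*(-5) - 2*(-5)²)*34 + (1 - 1) = (4 + 5 - 2*25)*34 + 0 = (4 + 5 - 50)*34 + 0 = -41*34 + 0 = -1394 + 0 = -1394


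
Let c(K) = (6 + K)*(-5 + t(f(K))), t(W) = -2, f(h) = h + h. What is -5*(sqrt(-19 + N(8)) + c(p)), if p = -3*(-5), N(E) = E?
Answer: 735 - 5*I*sqrt(11) ≈ 735.0 - 16.583*I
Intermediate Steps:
f(h) = 2*h
p = 15
c(K) = -42 - 7*K (c(K) = (6 + K)*(-5 - 2) = (6 + K)*(-7) = -42 - 7*K)
-5*(sqrt(-19 + N(8)) + c(p)) = -5*(sqrt(-19 + 8) + (-42 - 7*15)) = -5*(sqrt(-11) + (-42 - 105)) = -5*(I*sqrt(11) - 147) = -5*(-147 + I*sqrt(11)) = 735 - 5*I*sqrt(11)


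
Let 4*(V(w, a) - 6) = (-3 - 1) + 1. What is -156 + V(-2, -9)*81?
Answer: 1077/4 ≈ 269.25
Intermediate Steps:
V(w, a) = 21/4 (V(w, a) = 6 + ((-3 - 1) + 1)/4 = 6 + (-4 + 1)/4 = 6 + (1/4)*(-3) = 6 - 3/4 = 21/4)
-156 + V(-2, -9)*81 = -156 + (21/4)*81 = -156 + 1701/4 = 1077/4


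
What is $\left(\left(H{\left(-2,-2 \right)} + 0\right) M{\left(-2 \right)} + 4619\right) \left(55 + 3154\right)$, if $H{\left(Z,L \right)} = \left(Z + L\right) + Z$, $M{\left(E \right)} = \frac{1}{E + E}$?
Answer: $\frac{29654369}{2} \approx 1.4827 \cdot 10^{7}$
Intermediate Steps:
$M{\left(E \right)} = \frac{1}{2 E}$
$H{\left(Z,L \right)} = L + 2 Z$ ($H{\left(Z,L \right)} = \left(L + Z\right) + Z = L + 2 Z$)
$\left(\left(H{\left(-2,-2 \right)} + 0\right) M{\left(-2 \right)} + 4619\right) \left(55 + 3154\right) = \left(\left(\left(-2 + 2 \left(-2\right)\right) + 0\right) \frac{1}{2 \left(-2\right)} + 4619\right) \left(55 + 3154\right) = \left(\left(\left(-2 - 4\right) + 0\right) \frac{1}{2} \left(- \frac{1}{2}\right) + 4619\right) 3209 = \left(\left(-6 + 0\right) \left(- \frac{1}{4}\right) + 4619\right) 3209 = \left(\left(-6\right) \left(- \frac{1}{4}\right) + 4619\right) 3209 = \left(\frac{3}{2} + 4619\right) 3209 = \frac{9241}{2} \cdot 3209 = \frac{29654369}{2}$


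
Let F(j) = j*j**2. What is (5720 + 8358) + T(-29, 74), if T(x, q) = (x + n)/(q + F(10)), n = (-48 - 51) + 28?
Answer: 7559836/537 ≈ 14078.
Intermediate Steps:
F(j) = j**3
n = -71 (n = -99 + 28 = -71)
T(x, q) = (-71 + x)/(1000 + q) (T(x, q) = (x - 71)/(q + 10**3) = (-71 + x)/(q + 1000) = (-71 + x)/(1000 + q))
(5720 + 8358) + T(-29, 74) = (5720 + 8358) + (-71 - 29)/(1000 + 74) = 14078 - 100/1074 = 14078 + (1/1074)*(-100) = 14078 - 50/537 = 7559836/537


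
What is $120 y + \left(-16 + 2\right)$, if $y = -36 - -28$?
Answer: $-974$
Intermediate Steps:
$y = -8$ ($y = -36 + 28 = -8$)
$120 y + \left(-16 + 2\right) = 120 \left(-8\right) + \left(-16 + 2\right) = -960 - 14 = -974$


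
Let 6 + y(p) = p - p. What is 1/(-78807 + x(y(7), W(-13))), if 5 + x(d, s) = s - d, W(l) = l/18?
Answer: -18/1418521 ≈ -1.2689e-5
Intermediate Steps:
y(p) = -6 (y(p) = -6 + (p - p) = -6 + 0 = -6)
W(l) = l/18 (W(l) = l*(1/18) = l/18)
x(d, s) = -5 + s - d (x(d, s) = -5 + (s - d) = -5 + s - d)
1/(-78807 + x(y(7), W(-13))) = 1/(-78807 + (-5 + (1/18)*(-13) - 1*(-6))) = 1/(-78807 + (-5 - 13/18 + 6)) = 1/(-78807 + 5/18) = 1/(-1418521/18) = -18/1418521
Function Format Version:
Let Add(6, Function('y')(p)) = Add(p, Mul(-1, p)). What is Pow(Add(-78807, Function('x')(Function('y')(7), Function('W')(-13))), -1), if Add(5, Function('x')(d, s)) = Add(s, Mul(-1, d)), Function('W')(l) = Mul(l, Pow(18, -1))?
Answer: Rational(-18, 1418521) ≈ -1.2689e-5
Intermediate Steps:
Function('y')(p) = -6 (Function('y')(p) = Add(-6, Add(p, Mul(-1, p))) = Add(-6, 0) = -6)
Function('W')(l) = Mul(Rational(1, 18), l) (Function('W')(l) = Mul(l, Rational(1, 18)) = Mul(Rational(1, 18), l))
Function('x')(d, s) = Add(-5, s, Mul(-1, d)) (Function('x')(d, s) = Add(-5, Add(s, Mul(-1, d))) = Add(-5, s, Mul(-1, d)))
Pow(Add(-78807, Function('x')(Function('y')(7), Function('W')(-13))), -1) = Pow(Add(-78807, Add(-5, Mul(Rational(1, 18), -13), Mul(-1, -6))), -1) = Pow(Add(-78807, Add(-5, Rational(-13, 18), 6)), -1) = Pow(Add(-78807, Rational(5, 18)), -1) = Pow(Rational(-1418521, 18), -1) = Rational(-18, 1418521)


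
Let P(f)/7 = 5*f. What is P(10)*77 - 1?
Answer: 26949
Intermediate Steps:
P(f) = 35*f (P(f) = 7*(5*f) = 35*f)
P(10)*77 - 1 = (35*10)*77 - 1 = 350*77 - 1 = 26950 - 1 = 26949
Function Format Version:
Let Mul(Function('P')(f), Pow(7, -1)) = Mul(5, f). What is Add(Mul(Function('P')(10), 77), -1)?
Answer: 26949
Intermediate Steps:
Function('P')(f) = Mul(35, f) (Function('P')(f) = Mul(7, Mul(5, f)) = Mul(35, f))
Add(Mul(Function('P')(10), 77), -1) = Add(Mul(Mul(35, 10), 77), -1) = Add(Mul(350, 77), -1) = Add(26950, -1) = 26949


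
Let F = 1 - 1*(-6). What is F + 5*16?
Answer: 87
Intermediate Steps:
F = 7 (F = 1 + 6 = 7)
F + 5*16 = 7 + 5*16 = 7 + 80 = 87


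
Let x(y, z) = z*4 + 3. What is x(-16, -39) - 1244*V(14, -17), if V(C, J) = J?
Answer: 20995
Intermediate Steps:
x(y, z) = 3 + 4*z (x(y, z) = 4*z + 3 = 3 + 4*z)
x(-16, -39) - 1244*V(14, -17) = (3 + 4*(-39)) - 1244*(-17) = (3 - 156) + 21148 = -153 + 21148 = 20995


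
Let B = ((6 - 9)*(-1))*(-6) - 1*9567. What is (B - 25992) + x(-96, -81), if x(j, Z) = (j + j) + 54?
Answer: -35715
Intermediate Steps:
B = -9585 (B = -3*(-1)*(-6) - 9567 = 3*(-6) - 9567 = -18 - 9567 = -9585)
x(j, Z) = 54 + 2*j (x(j, Z) = 2*j + 54 = 54 + 2*j)
(B - 25992) + x(-96, -81) = (-9585 - 25992) + (54 + 2*(-96)) = -35577 + (54 - 192) = -35577 - 138 = -35715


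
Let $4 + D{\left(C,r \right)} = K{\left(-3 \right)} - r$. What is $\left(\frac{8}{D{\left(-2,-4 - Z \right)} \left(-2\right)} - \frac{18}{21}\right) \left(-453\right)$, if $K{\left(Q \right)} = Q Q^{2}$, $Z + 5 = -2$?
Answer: $\frac{39864}{119} \approx 334.99$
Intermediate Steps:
$Z = -7$ ($Z = -5 - 2 = -7$)
$K{\left(Q \right)} = Q^{3}$
$D{\left(C,r \right)} = -31 - r$ ($D{\left(C,r \right)} = -4 - \left(27 + r\right) = -31 - r$)
$\left(\frac{8}{D{\left(-2,-4 - Z \right)} \left(-2\right)} - \frac{18}{21}\right) \left(-453\right) = \left(\frac{8}{\left(-31 - \left(-4 - -7\right)\right) \left(-2\right)} - \frac{18}{21}\right) \left(-453\right) = \left(\frac{8}{\left(-31 - \left(-4 + 7\right)\right) \left(-2\right)} - \frac{6}{7}\right) \left(-453\right) = \left(\frac{8}{\left(-31 - 3\right) \left(-2\right)} - \frac{6}{7}\right) \left(-453\right) = \left(\frac{8}{\left(-34\right) \left(-2\right)} - \frac{6}{7}\right) \left(-453\right) = \left(\frac{8}{68} - \frac{6}{7}\right) \left(-453\right) = \left(8 \cdot \frac{1}{68} - \frac{6}{7}\right) \left(-453\right) = \left(\frac{2}{17} - \frac{6}{7}\right) \left(-453\right) = \left(- \frac{88}{119}\right) \left(-453\right) = \frac{39864}{119}$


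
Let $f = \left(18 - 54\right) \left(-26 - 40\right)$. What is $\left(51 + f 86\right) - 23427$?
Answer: $180960$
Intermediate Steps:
$f = 2376$ ($f = \left(-36\right) \left(-66\right) = 2376$)
$\left(51 + f 86\right) - 23427 = \left(51 + 2376 \cdot 86\right) - 23427 = \left(51 + 204336\right) - 23427 = 204387 - 23427 = 180960$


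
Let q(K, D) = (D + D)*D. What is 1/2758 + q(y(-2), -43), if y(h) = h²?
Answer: 10199085/2758 ≈ 3698.0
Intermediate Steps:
q(K, D) = 2*D² (q(K, D) = (2*D)*D = 2*D²)
1/2758 + q(y(-2), -43) = 1/2758 + 2*(-43)² = 1/2758 + 2*1849 = 1/2758 + 3698 = 10199085/2758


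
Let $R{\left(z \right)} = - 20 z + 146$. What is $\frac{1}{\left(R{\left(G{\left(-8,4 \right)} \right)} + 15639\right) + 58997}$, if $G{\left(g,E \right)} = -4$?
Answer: $\frac{1}{74862} \approx 1.3358 \cdot 10^{-5}$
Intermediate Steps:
$R{\left(z \right)} = 146 - 20 z$
$\frac{1}{\left(R{\left(G{\left(-8,4 \right)} \right)} + 15639\right) + 58997} = \frac{1}{\left(\left(146 - -80\right) + 15639\right) + 58997} = \frac{1}{\left(\left(146 + 80\right) + 15639\right) + 58997} = \frac{1}{\left(226 + 15639\right) + 58997} = \frac{1}{15865 + 58997} = \frac{1}{74862}$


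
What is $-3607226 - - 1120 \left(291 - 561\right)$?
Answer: $-3909626$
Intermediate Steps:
$-3607226 - - 1120 \left(291 - 561\right) = -3607226 - \left(-1120\right) \left(-270\right) = -3607226 - 302400 = -3909626$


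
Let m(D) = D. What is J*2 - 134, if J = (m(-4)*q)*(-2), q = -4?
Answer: -198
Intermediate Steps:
J = -32 (J = -4*(-4)*(-2) = 16*(-2) = -32)
J*2 - 134 = -32*2 - 134 = -64 - 134 = -198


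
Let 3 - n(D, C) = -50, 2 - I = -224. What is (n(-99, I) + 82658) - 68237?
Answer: 14474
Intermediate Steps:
I = 226 (I = 2 - 1*(-224) = 2 + 224 = 226)
n(D, C) = 53 (n(D, C) = 3 - 1*(-50) = 3 + 50 = 53)
(n(-99, I) + 82658) - 68237 = (53 + 82658) - 68237 = 82711 - 68237 = 14474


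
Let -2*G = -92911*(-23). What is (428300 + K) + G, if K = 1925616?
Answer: 2570879/2 ≈ 1.2854e+6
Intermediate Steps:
G = -2136953/2 (G = -(-92911)*(-23)/2 = -½*2136953 = -2136953/2 ≈ -1.0685e+6)
(428300 + K) + G = (428300 + 1925616) - 2136953/2 = 2353916 - 2136953/2 = 2570879/2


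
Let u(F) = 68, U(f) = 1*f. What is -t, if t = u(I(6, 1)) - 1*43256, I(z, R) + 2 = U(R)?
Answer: 43188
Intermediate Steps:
U(f) = f
I(z, R) = -2 + R
t = -43188 (t = 68 - 1*43256 = 68 - 43256 = -43188)
-t = -1*(-43188) = 43188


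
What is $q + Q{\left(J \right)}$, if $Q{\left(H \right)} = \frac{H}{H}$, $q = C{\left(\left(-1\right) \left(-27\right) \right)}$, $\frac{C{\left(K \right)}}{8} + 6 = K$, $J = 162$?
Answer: $169$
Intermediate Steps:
$C{\left(K \right)} = -48 + 8 K$
$q = 168$ ($q = -48 + 8 \left(\left(-1\right) \left(-27\right)\right) = -48 + 8 \cdot 27 = -48 + 216 = 168$)
$Q{\left(H \right)} = 1$
$q + Q{\left(J \right)} = 168 + 1 = 169$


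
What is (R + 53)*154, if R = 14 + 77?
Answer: 22176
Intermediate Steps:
R = 91
(R + 53)*154 = (91 + 53)*154 = 144*154 = 22176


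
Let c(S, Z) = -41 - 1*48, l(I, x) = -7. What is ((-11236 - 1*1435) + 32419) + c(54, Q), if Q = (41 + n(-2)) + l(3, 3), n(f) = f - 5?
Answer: 19659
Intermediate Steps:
n(f) = -5 + f
Q = 27 (Q = (41 + (-5 - 2)) - 7 = (41 - 7) - 7 = 34 - 7 = 27)
c(S, Z) = -89 (c(S, Z) = -41 - 48 = -89)
((-11236 - 1*1435) + 32419) + c(54, Q) = ((-11236 - 1*1435) + 32419) - 89 = ((-11236 - 1435) + 32419) - 89 = (-12671 + 32419) - 89 = 19748 - 89 = 19659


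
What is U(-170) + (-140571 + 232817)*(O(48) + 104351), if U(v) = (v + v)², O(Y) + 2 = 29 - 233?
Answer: 9607075270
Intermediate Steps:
O(Y) = -206 (O(Y) = -2 + (29 - 233) = -2 - 204 = -206)
U(v) = 4*v² (U(v) = (2*v)² = 4*v²)
U(-170) + (-140571 + 232817)*(O(48) + 104351) = 4*(-170)² + (-140571 + 232817)*(-206 + 104351) = 4*28900 + 92246*104145 = 115600 + 9606959670 = 9607075270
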